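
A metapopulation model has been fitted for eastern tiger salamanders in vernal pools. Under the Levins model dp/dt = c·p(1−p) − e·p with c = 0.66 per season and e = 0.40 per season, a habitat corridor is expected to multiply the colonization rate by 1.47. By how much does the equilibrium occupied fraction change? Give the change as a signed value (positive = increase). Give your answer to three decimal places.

0.194

Before: p* = 1 − 0.40/0.66 = 0.3939.
After the change, c = 0.9702, e = 0.4, so p* = 1 − 0.4/0.9702 = 0.5877.
Δp* = 0.5877 − 0.3939 = +0.1938.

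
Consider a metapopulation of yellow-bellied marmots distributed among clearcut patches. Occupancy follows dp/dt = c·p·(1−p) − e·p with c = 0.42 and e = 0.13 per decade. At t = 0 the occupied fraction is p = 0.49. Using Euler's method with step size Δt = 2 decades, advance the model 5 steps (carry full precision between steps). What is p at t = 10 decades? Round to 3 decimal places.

Update rule: p ← p + [c·p·(1−p) − e·p]·Δt with Δt = 2.
t = 2: p = 0.49000 + (+0.08252) = 0.57252
t = 4: p = 0.57252 + (+0.05673) = 0.62924
t = 6: p = 0.62924 + (+0.03236) = 0.66161
t = 8: p = 0.66161 + (+0.01604) = 0.67765
t = 10: p = 0.67765 + (+0.00730) = 0.68495

0.685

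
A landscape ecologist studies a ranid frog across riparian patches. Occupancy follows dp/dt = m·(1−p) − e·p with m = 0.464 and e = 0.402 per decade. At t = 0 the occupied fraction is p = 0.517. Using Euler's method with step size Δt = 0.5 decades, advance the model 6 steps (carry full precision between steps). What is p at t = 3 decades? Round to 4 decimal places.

0.5352

Update rule: p ← p + [m·(1−p) − e·p]·Δt with Δt = 0.5.
t = 0.5: p = 0.51700 + (+0.00814) = 0.52514
t = 1: p = 0.52514 + (+0.00461) = 0.52975
t = 1.5: p = 0.52975 + (+0.00262) = 0.53237
t = 2: p = 0.53237 + (+0.00148) = 0.53385
t = 2.5: p = 0.53385 + (+0.00084) = 0.53470
t = 3: p = 0.53470 + (+0.00048) = 0.53517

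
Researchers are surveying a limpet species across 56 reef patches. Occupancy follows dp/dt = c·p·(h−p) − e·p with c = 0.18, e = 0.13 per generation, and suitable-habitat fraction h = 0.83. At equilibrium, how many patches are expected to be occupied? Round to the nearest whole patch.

p* = h − e/c = 0.83 − 0.7222 = 0.1078.
Expected occupied patches = N × p* = 56 × 0.1078 = 6.04 ≈ 6.

6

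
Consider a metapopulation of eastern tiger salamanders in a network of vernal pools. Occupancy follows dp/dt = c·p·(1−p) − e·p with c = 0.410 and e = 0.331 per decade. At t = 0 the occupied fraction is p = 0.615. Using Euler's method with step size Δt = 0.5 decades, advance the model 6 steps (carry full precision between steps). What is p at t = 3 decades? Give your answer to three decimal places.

Update rule: p ← p + [c·p·(1−p) − e·p]·Δt with Δt = 0.5.
p: 0.61500 → 0.56176  (Δp = -0.05324)
p: 0.56176 → 0.51925  (Δp = -0.04250)
p: 0.51925 → 0.48449  (Δp = -0.03476)
p: 0.48449 → 0.45551  (Δp = -0.02898)
p: 0.45551 → 0.43097  (Δp = -0.02454)
p: 0.43097 → 0.40991  (Δp = -0.02105)

0.410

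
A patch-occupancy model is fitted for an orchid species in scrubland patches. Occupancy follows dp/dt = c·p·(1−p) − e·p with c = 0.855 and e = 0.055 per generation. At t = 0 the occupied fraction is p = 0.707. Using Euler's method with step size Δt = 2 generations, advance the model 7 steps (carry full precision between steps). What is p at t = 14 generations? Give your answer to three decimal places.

Update rule: p ← p + [c·p·(1−p) − e·p]·Δt with Δt = 2.
step 1: Δp = +0.27646, p = 0.98346
step 2: Δp = -0.08036, p = 0.90310
step 3: Δp = +0.05031, p = 0.95340
step 4: Δp = -0.02891, p = 0.92450
step 5: Δp = +0.01767, p = 0.94216
step 6: Δp = -0.01046, p = 0.93171
step 7: Δp = +0.00632, p = 0.93803

0.938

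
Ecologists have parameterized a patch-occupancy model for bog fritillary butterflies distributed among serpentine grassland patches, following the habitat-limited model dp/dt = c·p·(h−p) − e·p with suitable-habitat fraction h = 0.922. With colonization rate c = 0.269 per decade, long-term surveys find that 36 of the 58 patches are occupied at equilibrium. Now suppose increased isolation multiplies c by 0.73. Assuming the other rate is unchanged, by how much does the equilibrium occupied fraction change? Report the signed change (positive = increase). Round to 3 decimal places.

-0.111

Observed p* = 36/58 = 0.62069.
Balance c(h−p*) = e gives e = 0.269×(0.922 − 0.62069) = 0.08105.
New p* = 0.922 − e/c = 0.922 − 0.08105/0.19637 = 0.50926.
Δp* = 0.50926 − 0.62069 = -0.11143.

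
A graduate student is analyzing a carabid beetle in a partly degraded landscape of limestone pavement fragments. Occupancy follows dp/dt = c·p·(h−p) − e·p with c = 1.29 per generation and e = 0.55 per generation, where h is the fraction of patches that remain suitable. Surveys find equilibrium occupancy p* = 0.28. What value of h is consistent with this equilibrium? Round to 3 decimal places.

At equilibrium c(h−p*) = e, so h = p* + e/c.
h = 0.28 + 0.55/1.29 = 0.28 + 0.4264 = 0.7064.

0.706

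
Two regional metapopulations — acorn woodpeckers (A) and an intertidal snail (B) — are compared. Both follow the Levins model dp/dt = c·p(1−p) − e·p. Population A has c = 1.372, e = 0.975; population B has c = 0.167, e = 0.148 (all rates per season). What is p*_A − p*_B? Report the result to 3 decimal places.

A: p*_A = 1 − 0.975/1.372 = 0.2894.
B: p*_B = 1 − 0.148/0.167 = 0.1138.
p*_A − p*_B = 0.2894 − 0.1138 = 0.1756.

0.176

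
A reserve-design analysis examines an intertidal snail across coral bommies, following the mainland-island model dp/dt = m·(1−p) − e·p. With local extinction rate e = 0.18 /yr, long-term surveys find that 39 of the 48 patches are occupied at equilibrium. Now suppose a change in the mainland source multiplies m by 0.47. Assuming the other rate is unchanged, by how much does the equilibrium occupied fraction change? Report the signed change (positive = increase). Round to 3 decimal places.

-0.142

Observed p* = 39/48 = 0.81250.
Balance m(1−p*) = e·p* gives m = e·p*/(1−p*) = 0.18×0.81250/0.18750 = 0.78000.
New p* = m/(m+e) = 0.36660/(0.36660+0.18000) = 0.67069.
Δp* = 0.67069 − 0.81250 = -0.14181.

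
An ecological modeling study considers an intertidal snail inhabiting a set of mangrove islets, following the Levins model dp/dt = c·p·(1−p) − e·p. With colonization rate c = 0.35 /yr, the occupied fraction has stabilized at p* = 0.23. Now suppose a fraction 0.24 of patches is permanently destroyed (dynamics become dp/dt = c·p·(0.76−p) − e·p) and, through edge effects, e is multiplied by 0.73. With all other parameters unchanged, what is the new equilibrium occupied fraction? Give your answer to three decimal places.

0.198

Balance c(1−p*) = e gives e = 0.35×(1 − 0.23000) = 0.26950.
New p* = 0.76 − e/c = 0.76 − 0.19674/0.35000 = 0.19789.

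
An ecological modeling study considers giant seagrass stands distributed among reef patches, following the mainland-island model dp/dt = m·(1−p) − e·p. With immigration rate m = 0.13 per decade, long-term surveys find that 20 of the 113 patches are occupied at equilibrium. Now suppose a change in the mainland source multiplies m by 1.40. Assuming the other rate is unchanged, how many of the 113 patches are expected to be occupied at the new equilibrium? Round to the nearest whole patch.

Observed p* = 20/113 = 0.17699.
Balance m(1−p*) = e·p* gives e = m(1−p*)/p* = 0.13×0.82301/0.17699 = 0.60450.
New p* = m/(m+e) = 0.18200/(0.18200+0.60450) = 0.23140.
Expected occupied = 113 × 0.23140 = 26.15 ≈ 26.

26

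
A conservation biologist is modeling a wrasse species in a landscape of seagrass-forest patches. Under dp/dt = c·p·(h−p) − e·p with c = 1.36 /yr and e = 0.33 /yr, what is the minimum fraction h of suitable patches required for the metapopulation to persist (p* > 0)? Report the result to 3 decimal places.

p* = h − e/c is positive only when h > e/c.
h_min = e/c = 0.33/1.36 = 0.2426.

0.243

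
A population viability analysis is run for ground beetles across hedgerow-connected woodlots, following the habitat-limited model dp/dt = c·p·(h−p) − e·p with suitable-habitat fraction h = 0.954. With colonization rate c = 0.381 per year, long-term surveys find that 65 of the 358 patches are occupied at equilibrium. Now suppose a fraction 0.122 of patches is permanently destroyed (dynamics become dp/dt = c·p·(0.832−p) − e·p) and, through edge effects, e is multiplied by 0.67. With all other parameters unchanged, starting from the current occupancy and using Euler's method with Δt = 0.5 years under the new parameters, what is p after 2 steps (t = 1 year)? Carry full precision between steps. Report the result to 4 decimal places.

Observed p* = 65/358 = 0.18156.
Balance c(h−p*) = e gives e = 0.381×(0.954 − 0.18156) = 0.29430.
Starting from p₀ = 0.18156; update p ← p + (dp/dt)·Δt with the new parameters.
t = 0.5: p = 0.18156 + (+0.00460) = 0.18616
t = 1: p = 0.18616 + (+0.00455) = 0.19071

0.1907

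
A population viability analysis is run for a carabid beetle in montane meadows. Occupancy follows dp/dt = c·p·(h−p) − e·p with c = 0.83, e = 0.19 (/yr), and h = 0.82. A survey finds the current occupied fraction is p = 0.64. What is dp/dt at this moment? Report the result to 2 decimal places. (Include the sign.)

-0.03

Colonization term: c·p·(h−p) = 0.83×0.64×0.1800 = 0.09562.
Extinction term: e·p = 0.12160.
dp/dt = 0.09562 − 0.12160 = -0.02598.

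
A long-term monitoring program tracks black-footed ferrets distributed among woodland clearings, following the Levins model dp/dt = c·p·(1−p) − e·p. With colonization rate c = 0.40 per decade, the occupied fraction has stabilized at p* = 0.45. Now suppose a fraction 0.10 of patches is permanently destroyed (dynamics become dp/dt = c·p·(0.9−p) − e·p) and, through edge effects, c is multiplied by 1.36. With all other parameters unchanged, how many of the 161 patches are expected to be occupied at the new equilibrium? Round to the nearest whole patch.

80

Balance c(1−p*) = e gives e = 0.40×(1 − 0.45000) = 0.22000.
New p* = 0.9 − e/c = 0.9 − 0.22000/0.54400 = 0.49559.
Expected occupied = 161 × 0.49559 = 79.79 ≈ 80.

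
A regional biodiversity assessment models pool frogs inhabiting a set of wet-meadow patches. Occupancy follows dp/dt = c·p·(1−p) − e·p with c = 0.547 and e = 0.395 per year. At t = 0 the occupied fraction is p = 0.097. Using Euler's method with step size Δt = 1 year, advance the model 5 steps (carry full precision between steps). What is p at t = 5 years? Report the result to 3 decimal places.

0.148

Update rule: p ← p + [c·p·(1−p) − e·p]·Δt with Δt = 1.
  1  |  dp/dt·Δt = +0.009597  |  p_1 = 0.106597
  2  |  dp/dt·Δt = +0.009987  |  p_2 = 0.116585
  3  |  dp/dt·Δt = +0.010286  |  p_3 = 0.126871
  4  |  dp/dt·Δt = +0.010480  |  p_4 = 0.137350
  5  |  dp/dt·Δt = +0.010558  |  p_5 = 0.147908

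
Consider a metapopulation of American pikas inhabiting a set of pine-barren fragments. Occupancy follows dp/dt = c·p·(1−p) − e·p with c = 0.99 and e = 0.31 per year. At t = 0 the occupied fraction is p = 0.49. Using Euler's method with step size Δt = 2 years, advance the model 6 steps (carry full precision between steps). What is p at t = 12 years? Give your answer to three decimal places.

Update rule: p ← p + [c·p·(1−p) − e·p]·Δt with Δt = 2.
step 1: Δp = +0.19100, p = 0.68100
step 2: Δp = +0.00791, p = 0.68891
step 3: Δp = -0.00279, p = 0.68612
step 4: Δp = +0.00101, p = 0.68714
step 5: Δp = -0.00036, p = 0.68677
step 6: Δp = +0.00013, p = 0.68690

0.687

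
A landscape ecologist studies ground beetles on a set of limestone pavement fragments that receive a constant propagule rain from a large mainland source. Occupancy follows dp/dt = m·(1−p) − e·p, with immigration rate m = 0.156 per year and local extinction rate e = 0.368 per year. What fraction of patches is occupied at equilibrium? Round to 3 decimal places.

0.298

Setting dp/dt = 0: m − m·p* = e·p*, so m = (m+e)·p*.
p* = m/(m+e) = 0.156/(0.156+0.368) = 0.156/0.5240 = 0.2977.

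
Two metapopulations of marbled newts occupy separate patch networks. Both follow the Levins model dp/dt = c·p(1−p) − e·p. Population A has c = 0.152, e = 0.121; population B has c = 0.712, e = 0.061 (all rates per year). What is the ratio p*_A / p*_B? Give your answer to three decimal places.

0.223

A: p*_A = 1 − 0.121/0.152 = 0.2039.
B: p*_B = 1 − 0.061/0.712 = 0.9143.
p*_A / p*_B = 0.2039/0.9143 = 0.2231.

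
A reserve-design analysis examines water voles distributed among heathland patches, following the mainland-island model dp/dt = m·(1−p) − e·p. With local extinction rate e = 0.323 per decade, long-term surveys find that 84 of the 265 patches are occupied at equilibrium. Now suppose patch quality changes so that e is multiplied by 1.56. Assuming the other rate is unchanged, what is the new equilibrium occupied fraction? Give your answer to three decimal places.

Observed p* = 84/265 = 0.31698.
Balance m(1−p*) = e·p* gives m = e·p*/(1−p*) = 0.323×0.31698/0.68302 = 0.14990.
New p* = m/(m+e) = 0.14990/(0.14990+0.50388) = 0.22928.

0.229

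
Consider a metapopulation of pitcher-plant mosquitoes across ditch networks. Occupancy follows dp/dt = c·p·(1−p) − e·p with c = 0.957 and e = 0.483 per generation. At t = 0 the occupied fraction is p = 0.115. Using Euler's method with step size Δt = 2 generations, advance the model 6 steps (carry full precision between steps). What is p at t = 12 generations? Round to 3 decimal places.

Update rule: p ← p + [c·p·(1−p) − e·p]·Δt with Δt = 2.
t = 2: p = 0.11500 + (+0.08371) = 0.19871
t = 4: p = 0.19871 + (+0.11280) = 0.31151
t = 6: p = 0.31151 + (+0.10958) = 0.42109
t = 8: p = 0.42109 + (+0.05981) = 0.48090
t = 10: p = 0.48090 + (+0.01325) = 0.49415
t = 12: p = 0.49415 + (+0.00108) = 0.49524

0.495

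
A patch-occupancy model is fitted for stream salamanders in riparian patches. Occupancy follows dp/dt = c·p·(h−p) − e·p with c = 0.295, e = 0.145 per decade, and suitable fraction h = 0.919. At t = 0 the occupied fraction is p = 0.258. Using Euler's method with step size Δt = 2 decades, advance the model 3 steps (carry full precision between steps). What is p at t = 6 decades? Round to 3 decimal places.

0.330

Update rule: p ← p + [c·p·(h−p) − e·p]·Δt with Δt = 2.
step 1: Δp = +0.02580, p = 0.28380
step 2: Δp = +0.02406, p = 0.30785
step 3: Δp = +0.02173, p = 0.32958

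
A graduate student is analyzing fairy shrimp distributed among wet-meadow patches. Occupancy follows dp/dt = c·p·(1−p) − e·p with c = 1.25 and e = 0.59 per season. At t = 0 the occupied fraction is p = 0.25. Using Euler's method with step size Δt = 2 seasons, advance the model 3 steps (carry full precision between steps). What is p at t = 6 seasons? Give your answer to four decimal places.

0.5259

Update rule: p ← p + [c·p·(1−p) − e·p]·Δt with Δt = 2.
p: 0.25000 → 0.42375  (Δp = +0.17375)
p: 0.42375 → 0.53419  (Δp = +0.11044)
p: 0.53419 → 0.52592  (Δp = -0.00827)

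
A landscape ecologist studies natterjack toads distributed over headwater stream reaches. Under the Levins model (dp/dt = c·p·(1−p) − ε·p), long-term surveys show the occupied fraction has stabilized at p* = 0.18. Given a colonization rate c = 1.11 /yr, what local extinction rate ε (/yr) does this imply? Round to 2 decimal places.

At equilibrium c(1−p*) = ε.
ε = 1.11 × (1 − 0.18) = 1.11 × 0.8200 = 0.9102.

0.91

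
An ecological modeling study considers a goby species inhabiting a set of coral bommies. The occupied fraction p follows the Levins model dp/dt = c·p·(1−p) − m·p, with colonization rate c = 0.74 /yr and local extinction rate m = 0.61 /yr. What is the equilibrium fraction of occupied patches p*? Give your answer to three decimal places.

Setting dp/dt = 0 and dividing through by p* gives c·(1−p*) = m.
So p* = 1 − m/c = 1 − 0.61/0.74 = 1 − 0.8243 = 0.1757.

0.176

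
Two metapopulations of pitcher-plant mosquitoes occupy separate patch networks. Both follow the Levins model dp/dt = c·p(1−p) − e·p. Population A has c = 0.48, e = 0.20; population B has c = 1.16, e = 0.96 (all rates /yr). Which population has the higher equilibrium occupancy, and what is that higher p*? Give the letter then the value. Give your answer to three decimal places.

A, 0.583

A: p*_A = 1 − 0.20/0.48 = 0.5833.
B: p*_B = 1 − 0.96/1.16 = 0.1724.
A is higher at 0.5833.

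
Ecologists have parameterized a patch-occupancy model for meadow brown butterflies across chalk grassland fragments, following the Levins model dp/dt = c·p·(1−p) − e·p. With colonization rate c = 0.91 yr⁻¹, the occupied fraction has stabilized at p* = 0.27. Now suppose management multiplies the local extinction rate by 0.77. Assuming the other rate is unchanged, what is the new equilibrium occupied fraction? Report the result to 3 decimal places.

0.438

Balance c(1−p*) = e gives e = 0.91×(1 − 0.27000) = 0.66430.
New p* = 1 − e/c = 1 − 0.51151/0.91000 = 0.43790.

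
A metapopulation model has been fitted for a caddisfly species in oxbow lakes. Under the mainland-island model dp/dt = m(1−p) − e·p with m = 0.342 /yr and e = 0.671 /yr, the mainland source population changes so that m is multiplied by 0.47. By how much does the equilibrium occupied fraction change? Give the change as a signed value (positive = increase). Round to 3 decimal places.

-0.144

Before: p* = 0.342/(0.342+0.671) = 0.3376.
After: m = 0.16074, e = 0.671; p* = 0.16074/0.8317 = 0.1933.
Δp* = 0.1933 − 0.3376 = -0.1444.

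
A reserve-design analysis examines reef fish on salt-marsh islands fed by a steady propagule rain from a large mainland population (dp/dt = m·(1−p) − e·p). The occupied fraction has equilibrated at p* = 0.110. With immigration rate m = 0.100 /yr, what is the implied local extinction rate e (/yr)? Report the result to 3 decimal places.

At equilibrium m(1−p*) = e·p*, so e = m(1−p*)/p*.
e = 0.100 × 0.8900 / 0.110 = 0.8091.

0.809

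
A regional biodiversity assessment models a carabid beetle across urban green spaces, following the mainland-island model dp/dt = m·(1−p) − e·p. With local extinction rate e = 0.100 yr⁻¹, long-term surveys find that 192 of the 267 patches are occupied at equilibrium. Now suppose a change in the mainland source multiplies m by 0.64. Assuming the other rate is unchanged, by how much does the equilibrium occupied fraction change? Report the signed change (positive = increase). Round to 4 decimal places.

Observed p* = 192/267 = 0.71910.
Balance m(1−p*) = e·p* gives m = e·p*/(1−p*) = 0.100×0.71910/0.28090 = 0.25600.
New p* = m/(m+e) = 0.16384/(0.16384+0.10000) = 0.62098.
Δp* = 0.62098 − 0.71910 = -0.09812.

-0.0981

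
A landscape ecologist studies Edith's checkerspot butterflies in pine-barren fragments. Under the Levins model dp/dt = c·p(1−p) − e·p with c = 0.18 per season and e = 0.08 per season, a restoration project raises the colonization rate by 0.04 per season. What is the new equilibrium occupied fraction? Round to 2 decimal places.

Before: p* = 1 − 0.08/0.18 = 0.5556.
After the change, c = 0.22, e = 0.08, so p* = 1 − 0.08/0.22 = 0.6364.

0.64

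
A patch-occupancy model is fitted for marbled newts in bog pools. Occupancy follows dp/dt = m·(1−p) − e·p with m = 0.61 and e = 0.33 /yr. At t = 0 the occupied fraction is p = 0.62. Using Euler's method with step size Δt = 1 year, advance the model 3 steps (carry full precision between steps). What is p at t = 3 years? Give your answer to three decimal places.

Update rule: p ← p + [m·(1−p) − e·p]·Δt with Δt = 1.
t = 1: p = 0.62000 + (+0.02720) = 0.64720
t = 2: p = 0.64720 + (+0.00163) = 0.64883
t = 3: p = 0.64883 + (+0.00010) = 0.64893

0.649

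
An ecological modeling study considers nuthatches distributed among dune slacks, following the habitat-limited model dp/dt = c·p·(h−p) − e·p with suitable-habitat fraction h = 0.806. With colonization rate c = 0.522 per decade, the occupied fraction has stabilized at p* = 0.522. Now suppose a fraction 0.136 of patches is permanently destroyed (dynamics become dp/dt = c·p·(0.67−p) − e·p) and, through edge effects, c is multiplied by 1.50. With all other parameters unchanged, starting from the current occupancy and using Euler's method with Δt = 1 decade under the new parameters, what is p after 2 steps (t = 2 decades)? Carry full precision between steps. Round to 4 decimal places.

0.4954

Balance c(h−p*) = e gives e = 0.522×(0.806 − 0.52200) = 0.14825.
Starting from p₀ = 0.52200; update p ← p + (dp/dt)·Δt with the new parameters.
t = 1: p = 0.52200 + (-0.01689) = 0.50511
t = 2: p = 0.50511 + (-0.00967) = 0.49544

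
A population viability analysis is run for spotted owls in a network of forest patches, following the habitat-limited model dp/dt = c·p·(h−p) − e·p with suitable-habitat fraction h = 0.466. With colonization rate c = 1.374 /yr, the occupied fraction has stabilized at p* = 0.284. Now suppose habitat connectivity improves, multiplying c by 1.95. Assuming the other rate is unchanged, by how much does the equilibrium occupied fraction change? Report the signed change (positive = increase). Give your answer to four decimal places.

0.0887

Balance c(h−p*) = e gives e = 1.374×(0.466 − 0.28400) = 0.25007.
New p* = 0.466 − e/c = 0.466 − 0.25007/2.67930 = 0.37267.
Δp* = 0.37267 − 0.28400 = +0.08867.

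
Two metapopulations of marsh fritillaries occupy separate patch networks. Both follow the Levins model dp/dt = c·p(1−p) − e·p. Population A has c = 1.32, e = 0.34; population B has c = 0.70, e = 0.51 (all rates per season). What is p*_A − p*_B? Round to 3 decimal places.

0.471

A: p*_A = 1 − 0.34/1.32 = 0.7424.
B: p*_B = 1 − 0.51/0.70 = 0.2714.
p*_A − p*_B = 0.7424 − 0.2714 = 0.4710.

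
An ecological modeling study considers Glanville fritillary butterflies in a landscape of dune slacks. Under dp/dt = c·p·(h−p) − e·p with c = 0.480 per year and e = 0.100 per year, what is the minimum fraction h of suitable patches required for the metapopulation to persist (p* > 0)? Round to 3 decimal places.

0.208

p* = h − e/c is positive only when h > e/c.
h_min = e/c = 0.100/0.480 = 0.2083.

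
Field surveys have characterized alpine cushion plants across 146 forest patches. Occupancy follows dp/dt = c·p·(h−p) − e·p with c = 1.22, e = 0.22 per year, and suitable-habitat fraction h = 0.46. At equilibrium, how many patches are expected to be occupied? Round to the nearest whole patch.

p* = h − e/c = 0.46 − 0.1803 = 0.2797.
Expected occupied patches = N × p* = 146 × 0.2797 = 40.83 ≈ 41.

41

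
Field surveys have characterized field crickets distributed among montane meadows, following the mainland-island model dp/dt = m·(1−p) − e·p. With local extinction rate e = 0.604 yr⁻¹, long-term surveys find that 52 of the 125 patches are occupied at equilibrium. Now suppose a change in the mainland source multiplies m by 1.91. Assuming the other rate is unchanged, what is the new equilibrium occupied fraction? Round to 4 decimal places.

Observed p* = 52/125 = 0.41600.
Balance m(1−p*) = e·p* gives m = e·p*/(1−p*) = 0.604×0.41600/0.58400 = 0.43025.
New p* = m/(m+e) = 0.82178/(0.82178+0.60400) = 0.57637.

0.5764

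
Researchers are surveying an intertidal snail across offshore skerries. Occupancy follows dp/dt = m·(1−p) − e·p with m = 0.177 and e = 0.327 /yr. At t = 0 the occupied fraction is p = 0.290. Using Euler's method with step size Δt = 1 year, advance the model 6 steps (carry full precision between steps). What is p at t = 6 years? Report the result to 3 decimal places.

0.350

Update rule: p ← p + [m·(1−p) − e·p]·Δt with Δt = 1.
step 1: Δp = +0.03084, p = 0.32084
step 2: Δp = +0.01530, p = 0.33614
step 3: Δp = +0.00759, p = 0.34372
step 4: Δp = +0.00376, p = 0.34749
step 5: Δp = +0.00187, p = 0.34935
step 6: Δp = +0.00093, p = 0.35028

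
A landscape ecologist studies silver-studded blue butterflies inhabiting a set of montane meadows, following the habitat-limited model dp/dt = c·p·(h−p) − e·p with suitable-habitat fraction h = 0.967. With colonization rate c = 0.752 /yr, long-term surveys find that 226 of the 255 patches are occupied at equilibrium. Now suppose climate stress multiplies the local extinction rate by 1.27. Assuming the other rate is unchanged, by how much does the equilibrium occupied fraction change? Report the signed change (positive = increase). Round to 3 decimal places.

Observed p* = 226/255 = 0.88627.
Balance c(h−p*) = e gives e = 0.752×(0.967 − 0.88627) = 0.06071.
New p* = 0.967 − e/c = 0.967 − 0.07710/0.75200 = 0.86447.
Δp* = 0.86447 − 0.88627 = -0.02180.

-0.022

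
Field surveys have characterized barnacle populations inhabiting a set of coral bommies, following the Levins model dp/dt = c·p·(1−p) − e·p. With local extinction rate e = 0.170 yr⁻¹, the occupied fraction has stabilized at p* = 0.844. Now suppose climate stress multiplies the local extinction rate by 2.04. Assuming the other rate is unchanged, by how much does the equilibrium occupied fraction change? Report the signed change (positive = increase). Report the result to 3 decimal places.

Balance c(1−p*) = e gives c = e/(1 − 0.84400) = 0.170/0.15600 = 1.08974.
New p* = 1 − e/c = 1 − 0.34680/1.08974 = 0.68176.
Δp* = 0.68176 − 0.84400 = -0.16224.

-0.162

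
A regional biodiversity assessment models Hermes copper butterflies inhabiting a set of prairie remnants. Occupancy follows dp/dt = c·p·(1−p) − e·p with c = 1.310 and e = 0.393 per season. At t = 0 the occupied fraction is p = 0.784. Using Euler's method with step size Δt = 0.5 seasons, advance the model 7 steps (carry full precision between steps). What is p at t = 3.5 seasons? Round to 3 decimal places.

Update rule: p ← p + [c·p·(1−p) − e·p]·Δt with Δt = 0.5.
t = 0.5: p = 0.78400 + (-0.04314) = 0.74086
t = 1: p = 0.74086 + (-0.01983) = 0.72103
t = 1.5: p = 0.72103 + (-0.00993) = 0.71110
t = 2: p = 0.71110 + (-0.00517) = 0.70593
t = 2.5: p = 0.70593 + (-0.00274) = 0.70319
t = 3: p = 0.70319 + (-0.00147) = 0.70172
t = 3.5: p = 0.70172 + (-0.00079) = 0.70093

0.701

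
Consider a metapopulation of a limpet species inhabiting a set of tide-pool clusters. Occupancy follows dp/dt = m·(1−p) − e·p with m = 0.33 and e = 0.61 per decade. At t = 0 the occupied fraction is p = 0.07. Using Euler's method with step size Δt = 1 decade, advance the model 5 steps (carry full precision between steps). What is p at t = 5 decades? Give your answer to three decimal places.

Update rule: p ← p + [m·(1−p) − e·p]·Δt with Δt = 1.
t = 1: p = 0.07000 + (+0.26420) = 0.33420
t = 2: p = 0.33420 + (+0.01585) = 0.35005
t = 3: p = 0.35005 + (+0.00095) = 0.35100
t = 4: p = 0.35100 + (+0.00006) = 0.35106
t = 5: p = 0.35106 + (+0.00000) = 0.35106

0.351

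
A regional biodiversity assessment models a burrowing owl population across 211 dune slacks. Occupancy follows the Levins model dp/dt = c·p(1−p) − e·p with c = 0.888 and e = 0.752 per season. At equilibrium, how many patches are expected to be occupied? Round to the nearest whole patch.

32

p* = 1 − e/c = 1 − 0.752/0.888 = 0.1532.
Expected occupied patches = N × p* = 211 × 0.1532 = 32.32 ≈ 32.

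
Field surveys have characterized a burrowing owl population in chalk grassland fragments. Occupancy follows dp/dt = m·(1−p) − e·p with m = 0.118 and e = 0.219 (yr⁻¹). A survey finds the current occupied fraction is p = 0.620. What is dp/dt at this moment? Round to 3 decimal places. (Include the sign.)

-0.091

Colonization term: m·(1−p) = 0.118×0.3800 = 0.04484.
Extinction term: e·p = 0.13578.
dp/dt = 0.04484 − 0.13578 = -0.09094.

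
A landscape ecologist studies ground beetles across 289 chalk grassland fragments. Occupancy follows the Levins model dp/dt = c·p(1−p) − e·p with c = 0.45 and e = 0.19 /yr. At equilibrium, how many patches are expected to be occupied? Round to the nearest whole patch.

167

p* = 1 − e/c = 1 − 0.19/0.45 = 0.5778.
Expected occupied patches = N × p* = 289 × 0.5778 = 166.98 ≈ 167.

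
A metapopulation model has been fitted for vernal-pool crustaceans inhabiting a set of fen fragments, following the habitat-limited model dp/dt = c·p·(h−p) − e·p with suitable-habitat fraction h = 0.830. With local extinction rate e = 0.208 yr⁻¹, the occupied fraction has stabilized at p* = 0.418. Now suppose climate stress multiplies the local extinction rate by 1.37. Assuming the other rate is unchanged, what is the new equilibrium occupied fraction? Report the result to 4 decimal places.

0.2656

Balance c(h−p*) = e gives c = e/(0.83 − 0.41800) = 0.208/0.41200 = 0.50485.
New p* = 0.83 − e/c = 0.83 − 0.28496/0.50485 = 0.26556.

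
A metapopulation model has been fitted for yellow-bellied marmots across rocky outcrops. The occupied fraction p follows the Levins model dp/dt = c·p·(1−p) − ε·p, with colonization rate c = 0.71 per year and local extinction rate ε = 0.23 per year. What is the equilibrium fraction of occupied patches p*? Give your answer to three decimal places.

0.676

Setting dp/dt = 0 and dividing through by p* gives c·(1−p*) = ε.
So p* = 1 − ε/c = 1 − 0.23/0.71 = 1 − 0.3239 = 0.6761.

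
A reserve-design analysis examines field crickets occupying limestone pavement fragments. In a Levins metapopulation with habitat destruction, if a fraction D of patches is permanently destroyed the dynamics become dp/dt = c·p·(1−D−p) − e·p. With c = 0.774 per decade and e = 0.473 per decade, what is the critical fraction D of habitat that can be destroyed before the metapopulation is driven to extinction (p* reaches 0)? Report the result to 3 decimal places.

0.389

The nontrivial equilibrium is p* = (1−D) − e/c; extinction occurs when this hits zero.
So D_crit = 1 − e/c = 1 − 0.473/0.774 = 1 − 0.6111 = 0.3889.
Note this equals the original equilibrium occupancy — the Levins extinction-debt result.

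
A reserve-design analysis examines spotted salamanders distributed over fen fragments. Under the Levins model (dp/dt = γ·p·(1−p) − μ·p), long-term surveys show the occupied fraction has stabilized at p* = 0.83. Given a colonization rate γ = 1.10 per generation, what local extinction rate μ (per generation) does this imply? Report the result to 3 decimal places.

0.187

At equilibrium γ(1−p*) = μ.
μ = 1.10 × (1 − 0.83) = 1.10 × 0.1700 = 0.1870.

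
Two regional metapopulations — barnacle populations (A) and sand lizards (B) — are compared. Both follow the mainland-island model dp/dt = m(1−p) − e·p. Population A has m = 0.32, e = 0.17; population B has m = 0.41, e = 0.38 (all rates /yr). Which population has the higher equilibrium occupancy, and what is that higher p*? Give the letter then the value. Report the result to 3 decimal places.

A: p*_A = m/(m+e) = 0.32/0.4900 = 0.6531.
B: p*_B = 0.41/0.7900 = 0.5190.
A is higher at 0.6531.

A, 0.653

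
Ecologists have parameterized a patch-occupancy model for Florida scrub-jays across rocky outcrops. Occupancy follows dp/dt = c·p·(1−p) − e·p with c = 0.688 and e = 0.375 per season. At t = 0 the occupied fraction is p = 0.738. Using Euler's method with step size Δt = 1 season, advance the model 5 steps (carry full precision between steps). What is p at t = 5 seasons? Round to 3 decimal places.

0.477

Update rule: p ← p + [c·p·(1−p) − e·p]·Δt with Δt = 1.
t = 1: p = 0.73800 + (-0.14372) = 0.59428
t = 2: p = 0.59428 + (-0.05697) = 0.53731
t = 3: p = 0.53731 + (-0.03045) = 0.50686
t = 4: p = 0.50686 + (-0.01811) = 0.48876
t = 5: p = 0.48876 + (-0.01137) = 0.47739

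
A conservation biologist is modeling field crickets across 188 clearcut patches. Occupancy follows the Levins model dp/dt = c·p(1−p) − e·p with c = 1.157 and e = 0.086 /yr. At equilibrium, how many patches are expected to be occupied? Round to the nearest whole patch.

p* = 1 − e/c = 1 − 0.086/1.157 = 0.9257.
Expected occupied patches = N × p* = 188 × 0.9257 = 174.03 ≈ 174.

174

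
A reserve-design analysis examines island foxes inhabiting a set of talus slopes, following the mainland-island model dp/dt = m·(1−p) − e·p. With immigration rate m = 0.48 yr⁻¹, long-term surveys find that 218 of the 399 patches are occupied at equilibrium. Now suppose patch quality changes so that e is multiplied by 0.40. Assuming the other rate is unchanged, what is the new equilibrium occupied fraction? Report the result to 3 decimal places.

0.751

Observed p* = 218/399 = 0.54637.
Balance m(1−p*) = e·p* gives e = m(1−p*)/p* = 0.48×0.45363/0.54637 = 0.39853.
New p* = m/(m+e) = 0.48000/(0.48000+0.15941) = 0.75069.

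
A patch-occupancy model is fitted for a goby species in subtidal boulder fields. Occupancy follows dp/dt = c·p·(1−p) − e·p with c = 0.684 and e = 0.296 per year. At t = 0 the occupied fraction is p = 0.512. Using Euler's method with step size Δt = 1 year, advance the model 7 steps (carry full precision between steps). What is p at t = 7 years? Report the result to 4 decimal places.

0.5652

Update rule: p ← p + [c·p·(1−p) − e·p]·Δt with Δt = 1.
step 1: Δp = +0.01935, p = 0.53135
step 2: Δp = +0.01305, p = 0.54440
step 3: Δp = +0.00851, p = 0.55291
step 4: Δp = +0.00542, p = 0.55833
step 5: Δp = +0.00341, p = 0.56174
step 6: Δp = +0.00212, p = 0.56386
step 7: Δp = +0.00131, p = 0.56517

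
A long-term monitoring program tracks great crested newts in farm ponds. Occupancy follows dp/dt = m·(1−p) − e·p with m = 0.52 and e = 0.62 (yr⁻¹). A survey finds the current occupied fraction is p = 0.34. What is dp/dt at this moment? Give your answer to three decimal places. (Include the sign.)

0.132

Colonization term: m·(1−p) = 0.52×0.6600 = 0.34320.
Extinction term: e·p = 0.21080.
dp/dt = 0.34320 − 0.21080 = 0.13240.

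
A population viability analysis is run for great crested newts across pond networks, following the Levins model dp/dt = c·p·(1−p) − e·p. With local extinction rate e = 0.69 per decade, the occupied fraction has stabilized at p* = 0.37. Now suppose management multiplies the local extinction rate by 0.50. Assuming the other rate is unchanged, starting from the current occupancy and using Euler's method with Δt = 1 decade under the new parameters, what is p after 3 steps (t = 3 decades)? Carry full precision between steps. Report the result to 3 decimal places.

Balance c(1−p*) = e gives c = e/(1 − 0.37000) = 0.69/0.63000 = 1.09524.
Starting from p₀ = 0.37000; update p ← p + (dp/dt)·Δt with the new parameters.
p: 0.37000 → 0.49765  (Δp = +0.12765)
p: 0.49765 → 0.59976  (Δp = +0.10211)
p: 0.59976 → 0.65575  (Δp = +0.05599)

0.656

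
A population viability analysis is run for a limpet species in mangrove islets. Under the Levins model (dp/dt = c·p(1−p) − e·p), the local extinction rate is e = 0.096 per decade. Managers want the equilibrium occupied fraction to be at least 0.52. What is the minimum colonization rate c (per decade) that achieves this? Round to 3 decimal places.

0.200

p* = 1 − e/c ≥ 0.52 requires e/c ≤ 0.4800, i.e. c ≥ e/0.4800.
c_min = 0.096/0.4800 = 0.2000.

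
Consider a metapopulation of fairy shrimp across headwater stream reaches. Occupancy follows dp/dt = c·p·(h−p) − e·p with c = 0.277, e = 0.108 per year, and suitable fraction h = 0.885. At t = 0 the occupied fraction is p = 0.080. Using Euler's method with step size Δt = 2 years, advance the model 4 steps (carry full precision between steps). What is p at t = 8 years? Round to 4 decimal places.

0.1731

Update rule: p ← p + [c·p·(h−p) − e·p]·Δt with Δt = 2.
step 1: Δp = +0.01840, p = 0.09840
step 2: Δp = +0.02163, p = 0.12002
step 3: Δp = +0.02494, p = 0.14496
step 4: Δp = +0.02812, p = 0.17308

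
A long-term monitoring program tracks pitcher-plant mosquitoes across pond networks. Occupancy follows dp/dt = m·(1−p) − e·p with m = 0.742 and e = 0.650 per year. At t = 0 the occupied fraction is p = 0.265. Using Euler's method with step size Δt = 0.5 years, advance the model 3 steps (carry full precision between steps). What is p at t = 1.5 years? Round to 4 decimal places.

0.5255

Update rule: p ← p + [m·(1−p) − e·p]·Δt with Δt = 0.5.
t = 0.5: p = 0.26500 + (+0.18656) = 0.45156
t = 1: p = 0.45156 + (+0.05671) = 0.50827
t = 1.5: p = 0.50827 + (+0.01724) = 0.52552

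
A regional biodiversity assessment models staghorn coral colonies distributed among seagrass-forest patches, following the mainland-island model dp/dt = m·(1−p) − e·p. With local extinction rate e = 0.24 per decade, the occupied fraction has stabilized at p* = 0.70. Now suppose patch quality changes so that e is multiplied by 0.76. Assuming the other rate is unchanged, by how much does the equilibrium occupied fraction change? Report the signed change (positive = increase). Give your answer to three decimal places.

Balance m(1−p*) = e·p* gives m = e·p*/(1−p*) = 0.24×0.70000/0.30000 = 0.56000.
New p* = m/(m+e) = 0.56000/(0.56000+0.18240) = 0.75431.
Δp* = 0.75431 − 0.70000 = +0.05431.

0.054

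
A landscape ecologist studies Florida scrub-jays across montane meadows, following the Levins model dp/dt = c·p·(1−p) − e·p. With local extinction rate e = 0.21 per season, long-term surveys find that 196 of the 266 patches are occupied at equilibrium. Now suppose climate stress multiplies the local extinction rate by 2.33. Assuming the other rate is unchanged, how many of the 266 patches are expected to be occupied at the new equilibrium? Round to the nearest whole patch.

103

Observed p* = 196/266 = 0.73684.
Balance c(1−p*) = e gives c = e/(1 − 0.73684) = 0.21/0.26316 = 0.79799.
New p* = 1 − e/c = 1 − 0.48930/0.79799 = 0.38683.
Expected occupied = 266 × 0.38683 = 102.90 ≈ 103.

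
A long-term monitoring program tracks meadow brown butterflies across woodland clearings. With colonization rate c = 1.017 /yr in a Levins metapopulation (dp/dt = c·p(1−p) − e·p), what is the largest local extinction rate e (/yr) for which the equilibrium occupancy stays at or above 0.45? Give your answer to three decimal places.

1 − e/c ≥ 0.45 ⇒ e ≤ c(1 − 0.45) = 1.017 × 0.5500.
e_max = 0.5594.

0.559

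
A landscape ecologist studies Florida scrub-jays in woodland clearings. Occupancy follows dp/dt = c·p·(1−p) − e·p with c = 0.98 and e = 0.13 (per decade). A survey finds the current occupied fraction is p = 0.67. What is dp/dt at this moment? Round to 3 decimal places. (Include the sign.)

0.130

Colonization term: c·p·(1−p) = 0.98×0.67×0.3300 = 0.21668.
Extinction term: e·p = 0.08710.
dp/dt = 0.21668 − 0.08710 = 0.12958.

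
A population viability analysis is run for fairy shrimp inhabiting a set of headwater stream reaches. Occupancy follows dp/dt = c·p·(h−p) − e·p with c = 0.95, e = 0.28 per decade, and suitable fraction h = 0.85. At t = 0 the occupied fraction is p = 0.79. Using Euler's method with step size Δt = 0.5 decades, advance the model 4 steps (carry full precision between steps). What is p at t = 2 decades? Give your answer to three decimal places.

Update rule: p ← p + [c·p·(h−p) − e·p]·Δt with Δt = 0.5.
p: 0.79000 → 0.70191  (Δp = -0.08809)
p: 0.70191 → 0.65302  (Δp = -0.04890)
p: 0.65302 → 0.62270  (Δp = -0.03032)
p: 0.62270 → 0.60275  (Δp = -0.01995)

0.603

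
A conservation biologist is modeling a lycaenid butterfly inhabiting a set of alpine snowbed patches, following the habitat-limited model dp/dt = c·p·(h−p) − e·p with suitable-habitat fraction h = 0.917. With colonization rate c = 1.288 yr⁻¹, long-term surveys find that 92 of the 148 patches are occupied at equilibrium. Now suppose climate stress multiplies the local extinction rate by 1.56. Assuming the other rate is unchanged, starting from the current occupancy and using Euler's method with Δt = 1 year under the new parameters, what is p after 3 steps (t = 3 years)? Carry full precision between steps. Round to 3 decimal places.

0.461

Observed p* = 92/148 = 0.62162.
Balance c(h−p*) = e gives e = 1.288×(0.917 − 0.62162) = 0.38045.
Starting from p₀ = 0.62162; update p ← p + (dp/dt)·Δt with the new parameters.
t = 1: p = 0.62162 + (-0.13244) = 0.48918
t = 2: p = 0.48918 + (-0.02078) = 0.46841
t = 3: p = 0.46841 + (-0.00736) = 0.46105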